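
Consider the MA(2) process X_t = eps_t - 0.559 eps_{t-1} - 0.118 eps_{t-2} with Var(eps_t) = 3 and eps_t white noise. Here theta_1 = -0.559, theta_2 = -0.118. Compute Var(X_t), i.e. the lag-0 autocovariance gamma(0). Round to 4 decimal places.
\gamma(0) = 3.9792

For an MA(q) process X_t = eps_t + sum_i theta_i eps_{t-i} with
Var(eps_t) = sigma^2, the variance is
  gamma(0) = sigma^2 * (1 + sum_i theta_i^2).
  sum_i theta_i^2 = (-0.559)^2 + (-0.118)^2 = 0.312481 + 0.013924 = 0.326405.
  gamma(0) = 3 * (1 + 0.326405) = 3 * 1.326405 = 3.979215, which rounds to 3.9792.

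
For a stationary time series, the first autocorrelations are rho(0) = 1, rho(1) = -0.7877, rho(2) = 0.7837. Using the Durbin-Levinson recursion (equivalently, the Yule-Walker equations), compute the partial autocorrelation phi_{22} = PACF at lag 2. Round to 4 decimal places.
\phi_{22} = 0.4301

The PACF at lag k is phi_{kk}, the last component of the solution
to the Yule-Walker system G_k phi = r_k where
  (G_k)_{ij} = rho(|i - j|), (r_k)_i = rho(i), i,j = 1..k.
Equivalently, Durbin-Levinson gives phi_{kk} iteratively:
  phi_{11} = rho(1)
  phi_{kk} = [rho(k) - sum_{j=1..k-1} phi_{k-1,j} rho(k-j)]
            / [1 - sum_{j=1..k-1} phi_{k-1,j} rho(j)],
  phi_{k,j} = phi_{k-1,j} - phi_{kk} phi_{k-1,k-j},  j = 1..k-1.
Step k = 1:
  phi_11 = rho(1) = -0.7877.
Step k = 2:
  phi_22 = [rho(2) - phi_11 rho(1)] / [1 - phi_11 rho(1)] = [0.7837 - (-0.7877)(-0.7877)] / [1 - (-0.7877)(-0.7877)]
         = 0.16322871 / 0.37952871 = 0.4301.
Therefore phi_{22} = 0.4301.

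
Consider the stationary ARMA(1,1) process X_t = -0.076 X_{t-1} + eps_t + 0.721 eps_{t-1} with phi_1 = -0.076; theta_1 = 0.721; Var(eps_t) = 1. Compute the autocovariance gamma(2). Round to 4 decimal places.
\gamma(2) = -0.0466

Multiply the model equation by X_{t-k} and take expectations. With theta_0 = psi_0 = 1 and psi_j the MA(infinity) weights, this gives
  gamma(k) - sum_i phi_i gamma(k-i) = c_k,
  c_k = sigma^2 * sum_{j=k..q} theta_j psi_{j-k}   (c_k = 0 for k > q),
using gamma(-m) = gamma(m).
psi-weights needed (psi_j = theta_j + sum_i phi_i psi_{j-i}):
  psi_1 = theta_1 + phi_1 = 0.721 + (-0.076) = 0.645
Right-hand sides:
  c_0 = sigma^2 (1 + theta_1 psi_1) = 1 * (1 + (0.721)(0.645)) = 1 * 1.465045 = 1.465045
  c_1 = sigma^2 theta_1 = 1 * (0.721) = 0.721
  c_2 = 0
Equations for k = 0 and k = 1 (AR order 1):
  gamma(0) = phi_1 gamma(1) + c_0
  gamma(1) = phi_1 gamma(0) + c_1
Substituting the second into the first: gamma(0) (1 - phi_1^2) = c_0 + phi_1 c_1, so
  gamma(0) = (c_0 + phi_1 c_1) / (1 - phi_1^2) = (1.465045 + (-0.076)(0.721)) / (1 - (-0.076)^2) = 1.410249 / 0.994224 = 1.418442.
  gamma(1) = phi_1 gamma(0) + c_1 = (-0.076)(1.418442) + (0.721) = 0.613198.
For k = 2 (> q): gamma(2) = phi_1 gamma(1) = (-0.076)(0.613198) = -0.046603.
Therefore gamma(2) = -0.0466 (to 4 decimal places).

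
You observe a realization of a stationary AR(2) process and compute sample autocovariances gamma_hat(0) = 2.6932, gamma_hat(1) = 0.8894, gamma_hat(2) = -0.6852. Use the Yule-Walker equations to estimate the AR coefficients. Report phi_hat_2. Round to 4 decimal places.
\hat\phi_{2} = -0.4080

The Yule-Walker equations for an AR(p) process read, in matrix form,
  Gamma_p phi = r_p,   with   (Gamma_p)_{ij} = gamma(|i - j|),
                       (r_p)_i = gamma(i),   i,j = 1..p.
Substitute the sample gammas (Toeplitz matrix and right-hand side of size 2):
  Gamma_p = [[2.6932, 0.8894], [0.8894, 2.6932]]
  r_p     = [0.8894, -0.6852]
Written out:
  2.6932 phi_1 + 0.8894 phi_2 = 0.8894
  0.8894 phi_1 + 2.6932 phi_2 = -0.6852
Solve by Cramer's rule:
  det = gamma(0)^2 - gamma(1)^2 = (2.6932)^2 - (0.8894)^2 = 7.25332624 - 0.79103236 = 6.46229388
  phi_hat_1 = [gamma(1) gamma(0) - gamma(1) gamma(2)] / det = [(0.8894)(2.6932) - (0.8894)(-0.6852)] / 6.46229388 = 3.00474896 / 6.46229388 = 0.465
  phi_hat_2 = [gamma(0) gamma(2) - gamma(1)^2] / det = [(2.6932)(-0.6852) - (0.8894)^2] / 6.46229388 = -2.636413 / 6.46229388 = -0.408
So phi_hat = [0.4650, -0.4080].
Therefore phi_hat_2 = -0.4080.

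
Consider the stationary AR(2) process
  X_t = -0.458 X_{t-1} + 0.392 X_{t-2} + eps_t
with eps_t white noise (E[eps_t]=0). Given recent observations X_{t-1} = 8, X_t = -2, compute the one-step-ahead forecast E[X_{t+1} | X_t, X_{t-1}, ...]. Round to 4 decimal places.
E[X_{t+1} \mid \mathcal F_t] = 4.0520

For an AR(p) model X_t = c + sum_i phi_i X_{t-i} + eps_t, the
one-step-ahead conditional mean is
  E[X_{t+1} | X_t, ...] = c + sum_i phi_i X_{t+1-i}.
Substitute known values:
  E[X_{t+1} | ...] = (-0.458) * (-2) + (0.392) * (8)
                   = 4.0520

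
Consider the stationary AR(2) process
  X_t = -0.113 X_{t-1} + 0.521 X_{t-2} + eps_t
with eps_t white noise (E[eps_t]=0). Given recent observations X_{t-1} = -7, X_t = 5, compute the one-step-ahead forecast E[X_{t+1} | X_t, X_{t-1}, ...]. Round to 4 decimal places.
E[X_{t+1} \mid \mathcal F_t] = -4.2120

For an AR(p) model X_t = c + sum_i phi_i X_{t-i} + eps_t, the
one-step-ahead conditional mean is
  E[X_{t+1} | X_t, ...] = c + sum_i phi_i X_{t+1-i}.
Substitute known values:
  E[X_{t+1} | ...] = (-0.113) * (5) + (0.521) * (-7)
                   = -4.2120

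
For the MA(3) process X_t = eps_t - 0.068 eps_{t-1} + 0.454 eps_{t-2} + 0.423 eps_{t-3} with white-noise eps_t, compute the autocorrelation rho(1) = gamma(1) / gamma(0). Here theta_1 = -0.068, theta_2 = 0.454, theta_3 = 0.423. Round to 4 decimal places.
\rho(1) = 0.0670

For an MA(q) process with theta_0 = 1, the autocovariance is
  gamma(k) = sigma^2 * sum_{i=0..q-k} theta_i * theta_{i+k},
and rho(k) = gamma(k) / gamma(0). Sigma^2 cancels.
  numerator   = (1)*(-0.068) + (-0.068)*(0.454) + (0.454)*(0.423) = 0.09317.
  denominator = (1)^2 + (-0.068)^2 + (0.454)^2 + (0.423)^2 = 1.389669.
  rho(1) = 0.09317 / 1.389669 = 0.0670.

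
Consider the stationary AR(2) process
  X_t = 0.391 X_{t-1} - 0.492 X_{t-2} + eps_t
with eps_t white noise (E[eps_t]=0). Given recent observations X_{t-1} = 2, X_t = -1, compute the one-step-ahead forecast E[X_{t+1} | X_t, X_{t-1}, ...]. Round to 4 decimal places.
E[X_{t+1} \mid \mathcal F_t] = -1.3750

For an AR(p) model X_t = c + sum_i phi_i X_{t-i} + eps_t, the
one-step-ahead conditional mean is
  E[X_{t+1} | X_t, ...] = c + sum_i phi_i X_{t+1-i}.
Substitute known values:
  E[X_{t+1} | ...] = (0.391) * (-1) + (-0.492) * (2)
                   = -1.3750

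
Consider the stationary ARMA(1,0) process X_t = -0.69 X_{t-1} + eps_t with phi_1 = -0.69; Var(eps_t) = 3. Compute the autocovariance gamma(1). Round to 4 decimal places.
\gamma(1) = -3.9511

Multiply the model equation by X_{t-k} and take expectations. With theta_0 = psi_0 = 1 and psi_j the MA(infinity) weights, this gives
  gamma(k) - sum_i phi_i gamma(k-i) = c_k,
  c_k = sigma^2 * sum_{j=k..q} theta_j psi_{j-k}   (c_k = 0 for k > q),
using gamma(-m) = gamma(m).
Pure AR (q = 0): c_0 = sigma^2 = 3, c_k = 0 for k >= 1.
Equations for k = 0 and k = 1 (AR order 1):
  gamma(0) = phi_1 gamma(1) + c_0
  gamma(1) = phi_1 gamma(0) + c_1
Substituting the second into the first: gamma(0) (1 - phi_1^2) = c_0 + phi_1 c_1, so
  gamma(0) = c_0 / (1 - phi_1^2) = 3 / (1 - (-0.69)^2) = 3 / 0.5239 = 5.726284.
  gamma(1) = phi_1 gamma(0) = (-0.69)(5.726284) = -3.951136.
Therefore gamma(1) = -3.9511 (to 4 decimal places).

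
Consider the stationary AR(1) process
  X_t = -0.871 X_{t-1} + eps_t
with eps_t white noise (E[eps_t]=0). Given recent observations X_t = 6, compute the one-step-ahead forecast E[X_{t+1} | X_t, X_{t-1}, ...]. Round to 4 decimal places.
E[X_{t+1} \mid \mathcal F_t] = -5.2260

For an AR(p) model X_t = c + sum_i phi_i X_{t-i} + eps_t, the
one-step-ahead conditional mean is
  E[X_{t+1} | X_t, ...] = c + sum_i phi_i X_{t+1-i}.
Substitute known values:
  E[X_{t+1} | ...] = (-0.871) * (6)
                   = -5.2260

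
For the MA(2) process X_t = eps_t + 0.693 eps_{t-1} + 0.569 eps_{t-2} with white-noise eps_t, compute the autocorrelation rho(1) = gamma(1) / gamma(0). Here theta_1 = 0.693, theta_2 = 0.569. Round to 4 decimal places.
\rho(1) = 0.6027

For an MA(q) process with theta_0 = 1, the autocovariance is
  gamma(k) = sigma^2 * sum_{i=0..q-k} theta_i * theta_{i+k},
and rho(k) = gamma(k) / gamma(0). Sigma^2 cancels.
  numerator   = (1)*(0.693) + (0.693)*(0.569) = 1.087317.
  denominator = (1)^2 + (0.693)^2 + (0.569)^2 = 1.80401.
  rho(1) = 1.087317 / 1.80401 = 0.6027.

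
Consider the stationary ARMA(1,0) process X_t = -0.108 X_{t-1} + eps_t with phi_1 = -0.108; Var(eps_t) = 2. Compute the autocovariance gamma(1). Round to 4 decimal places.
\gamma(1) = -0.2185

Multiply the model equation by X_{t-k} and take expectations. With theta_0 = psi_0 = 1 and psi_j the MA(infinity) weights, this gives
  gamma(k) - sum_i phi_i gamma(k-i) = c_k,
  c_k = sigma^2 * sum_{j=k..q} theta_j psi_{j-k}   (c_k = 0 for k > q),
using gamma(-m) = gamma(m).
Pure AR (q = 0): c_0 = sigma^2 = 2, c_k = 0 for k >= 1.
Equations for k = 0 and k = 1 (AR order 1):
  gamma(0) = phi_1 gamma(1) + c_0
  gamma(1) = phi_1 gamma(0) + c_1
Substituting the second into the first: gamma(0) (1 - phi_1^2) = c_0 + phi_1 c_1, so
  gamma(0) = c_0 / (1 - phi_1^2) = 2 / (1 - (-0.108)^2) = 2 / 0.988336 = 2.023603.
  gamma(1) = phi_1 gamma(0) = (-0.108)(2.023603) = -0.218549.
Therefore gamma(1) = -0.2185 (to 4 decimal places).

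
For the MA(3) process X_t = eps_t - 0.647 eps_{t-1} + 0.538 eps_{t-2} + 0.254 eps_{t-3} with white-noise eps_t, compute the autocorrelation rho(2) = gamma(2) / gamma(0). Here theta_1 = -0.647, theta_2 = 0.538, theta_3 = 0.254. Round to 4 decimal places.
\rho(2) = 0.2108

For an MA(q) process with theta_0 = 1, the autocovariance is
  gamma(k) = sigma^2 * sum_{i=0..q-k} theta_i * theta_{i+k},
and rho(k) = gamma(k) / gamma(0). Sigma^2 cancels.
  numerator   = (1)*(0.538) + (-0.647)*(0.254) = 0.373662.
  denominator = (1)^2 + (-0.647)^2 + (0.538)^2 + (0.254)^2 = 1.772569.
  rho(2) = 0.373662 / 1.772569 = 0.2108.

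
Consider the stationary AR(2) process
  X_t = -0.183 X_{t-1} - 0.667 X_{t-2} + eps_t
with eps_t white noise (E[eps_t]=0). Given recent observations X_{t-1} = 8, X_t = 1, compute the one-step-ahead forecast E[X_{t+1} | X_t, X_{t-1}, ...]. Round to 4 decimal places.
E[X_{t+1} \mid \mathcal F_t] = -5.5190

For an AR(p) model X_t = c + sum_i phi_i X_{t-i} + eps_t, the
one-step-ahead conditional mean is
  E[X_{t+1} | X_t, ...] = c + sum_i phi_i X_{t+1-i}.
Substitute known values:
  E[X_{t+1} | ...] = (-0.183) * (1) + (-0.667) * (8)
                   = -5.5190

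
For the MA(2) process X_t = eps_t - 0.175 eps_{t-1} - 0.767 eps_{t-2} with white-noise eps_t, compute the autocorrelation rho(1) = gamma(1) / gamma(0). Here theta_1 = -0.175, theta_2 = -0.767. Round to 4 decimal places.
\rho(1) = -0.0252

For an MA(q) process with theta_0 = 1, the autocovariance is
  gamma(k) = sigma^2 * sum_{i=0..q-k} theta_i * theta_{i+k},
and rho(k) = gamma(k) / gamma(0). Sigma^2 cancels.
  numerator   = (1)*(-0.175) + (-0.175)*(-0.767) = -0.040775.
  denominator = (1)^2 + (-0.175)^2 + (-0.767)^2 = 1.618914.
  rho(1) = -0.040775 / 1.618914 = -0.0252.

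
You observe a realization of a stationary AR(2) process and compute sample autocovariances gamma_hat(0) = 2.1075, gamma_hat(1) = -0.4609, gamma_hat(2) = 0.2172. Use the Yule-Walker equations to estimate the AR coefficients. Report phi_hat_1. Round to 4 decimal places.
\hat\phi_{1} = -0.2060

The Yule-Walker equations for an AR(p) process read, in matrix form,
  Gamma_p phi = r_p,   with   (Gamma_p)_{ij} = gamma(|i - j|),
                       (r_p)_i = gamma(i),   i,j = 1..p.
Substitute the sample gammas (Toeplitz matrix and right-hand side of size 2):
  Gamma_p = [[2.1075, -0.4609], [-0.4609, 2.1075]]
  r_p     = [-0.4609, 0.2172]
Written out:
  2.1075 phi_1 - 0.4609 phi_2 = -0.4609
  -0.4609 phi_1 + 2.1075 phi_2 = 0.2172
Solve by Cramer's rule:
  det = gamma(0)^2 - gamma(1)^2 = (2.1075)^2 - (-0.4609)^2 = 4.44155625 - 0.21242881 = 4.22912744
  phi_hat_1 = [gamma(1) gamma(0) - gamma(1) gamma(2)] / det = [(-0.4609)(2.1075) - (-0.4609)(0.2172)] / 4.22912744 = -0.87123927 / 4.22912744 = -0.206
  phi_hat_2 = [gamma(0) gamma(2) - gamma(1)^2] / det = [(2.1075)(0.2172) - (-0.4609)^2] / 4.22912744 = 0.24532019 / 4.22912744 = 0.058
So phi_hat = [-0.2060, 0.0580].
Therefore phi_hat_1 = -0.2060.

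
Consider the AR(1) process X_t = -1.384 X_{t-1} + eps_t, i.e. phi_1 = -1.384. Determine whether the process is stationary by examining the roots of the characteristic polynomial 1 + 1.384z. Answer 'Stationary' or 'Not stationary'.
\text{Not stationary}

The AR(p) characteristic polynomial is P(z) = 1 + 1.384z.
Stationarity requires all roots to lie outside the unit circle, i.e. |z| > 1 for every root.
This is linear in z: 1 + (1.384) z = 0  =>  z = -1/(1.384) = -0.722543,  |z| = 0.722543.
Moduli of all roots: 0.7225.
All moduli strictly greater than 1? No.
Verdict: Not stationary.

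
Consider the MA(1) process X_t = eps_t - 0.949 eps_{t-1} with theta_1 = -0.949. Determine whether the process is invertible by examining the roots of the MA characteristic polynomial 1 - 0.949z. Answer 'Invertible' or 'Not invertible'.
\text{Invertible}

The MA(q) characteristic polynomial is P(z) = 1 - 0.949z.
Invertibility requires all roots to lie outside the unit circle, i.e. |z| > 1 for every root.
This is linear in z: 1 + (-0.949) z = 0  =>  z = -1/(-0.949) = 1.053741,  |z| = 1.053741.
Moduli of all roots: 1.0537.
All moduli strictly greater than 1? Yes.
Verdict: Invertible.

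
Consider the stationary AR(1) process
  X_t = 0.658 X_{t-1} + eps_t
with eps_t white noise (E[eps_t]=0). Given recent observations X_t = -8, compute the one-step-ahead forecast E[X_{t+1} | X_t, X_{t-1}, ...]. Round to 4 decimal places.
E[X_{t+1} \mid \mathcal F_t] = -5.2640

For an AR(p) model X_t = c + sum_i phi_i X_{t-i} + eps_t, the
one-step-ahead conditional mean is
  E[X_{t+1} | X_t, ...] = c + sum_i phi_i X_{t+1-i}.
Substitute known values:
  E[X_{t+1} | ...] = (0.658) * (-8)
                   = -5.2640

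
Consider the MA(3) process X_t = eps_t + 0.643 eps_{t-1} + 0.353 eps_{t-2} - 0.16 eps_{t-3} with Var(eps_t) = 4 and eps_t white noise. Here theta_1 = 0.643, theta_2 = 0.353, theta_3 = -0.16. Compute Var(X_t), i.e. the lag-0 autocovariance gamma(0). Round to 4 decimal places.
\gamma(0) = 6.2546

For an MA(q) process X_t = eps_t + sum_i theta_i eps_{t-i} with
Var(eps_t) = sigma^2, the variance is
  gamma(0) = sigma^2 * (1 + sum_i theta_i^2).
  sum_i theta_i^2 = (0.643)^2 + (0.353)^2 + (-0.16)^2 = 0.413449 + 0.124609 + 0.0256 = 0.563658.
  gamma(0) = 4 * (1 + 0.563658) = 4 * 1.563658 = 6.254632, which rounds to 6.2546.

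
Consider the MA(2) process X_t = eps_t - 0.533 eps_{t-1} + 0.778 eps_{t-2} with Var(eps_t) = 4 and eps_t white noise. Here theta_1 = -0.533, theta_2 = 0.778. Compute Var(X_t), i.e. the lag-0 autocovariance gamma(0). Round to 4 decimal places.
\gamma(0) = 7.5575

For an MA(q) process X_t = eps_t + sum_i theta_i eps_{t-i} with
Var(eps_t) = sigma^2, the variance is
  gamma(0) = sigma^2 * (1 + sum_i theta_i^2).
  sum_i theta_i^2 = (-0.533)^2 + (0.778)^2 = 0.284089 + 0.605284 = 0.889373.
  gamma(0) = 4 * (1 + 0.889373) = 4 * 1.889373 = 7.557492, which rounds to 7.5575.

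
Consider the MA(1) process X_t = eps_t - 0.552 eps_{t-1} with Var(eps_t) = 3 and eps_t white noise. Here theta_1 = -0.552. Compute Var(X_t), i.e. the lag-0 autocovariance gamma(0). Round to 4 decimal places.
\gamma(0) = 3.9141

For an MA(q) process X_t = eps_t + sum_i theta_i eps_{t-i} with
Var(eps_t) = sigma^2, the variance is
  gamma(0) = sigma^2 * (1 + sum_i theta_i^2).
  sum_i theta_i^2 = (-0.552)^2 = 0.304704.
  gamma(0) = 3 * (1 + 0.304704) = 3 * 1.304704 = 3.914112, which rounds to 3.9141.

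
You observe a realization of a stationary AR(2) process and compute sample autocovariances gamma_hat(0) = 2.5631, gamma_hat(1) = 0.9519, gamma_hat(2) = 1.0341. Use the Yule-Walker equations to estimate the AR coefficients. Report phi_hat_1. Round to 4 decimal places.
\hat\phi_{1} = 0.2570

The Yule-Walker equations for an AR(p) process read, in matrix form,
  Gamma_p phi = r_p,   with   (Gamma_p)_{ij} = gamma(|i - j|),
                       (r_p)_i = gamma(i),   i,j = 1..p.
Substitute the sample gammas (Toeplitz matrix and right-hand side of size 2):
  Gamma_p = [[2.5631, 0.9519], [0.9519, 2.5631]]
  r_p     = [0.9519, 1.0341]
Written out:
  2.5631 phi_1 + 0.9519 phi_2 = 0.9519
  0.9519 phi_1 + 2.5631 phi_2 = 1.0341
Solve by Cramer's rule:
  det = gamma(0)^2 - gamma(1)^2 = (2.5631)^2 - (0.9519)^2 = 6.56948161 - 0.90611361 = 5.663368
  phi_hat_1 = [gamma(1) gamma(0) - gamma(1) gamma(2)] / det = [(0.9519)(2.5631) - (0.9519)(1.0341)] / 5.663368 = 1.4554551 / 5.663368 = 0.257
  phi_hat_2 = [gamma(0) gamma(2) - gamma(1)^2] / det = [(2.5631)(1.0341) - (0.9519)^2] / 5.663368 = 1.7443881 / 5.663368 = 0.308
So phi_hat = [0.2570, 0.3080].
Therefore phi_hat_1 = 0.2570.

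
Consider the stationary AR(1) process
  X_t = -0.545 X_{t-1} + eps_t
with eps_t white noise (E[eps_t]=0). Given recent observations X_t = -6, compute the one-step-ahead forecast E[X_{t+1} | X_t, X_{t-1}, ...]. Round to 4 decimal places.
E[X_{t+1} \mid \mathcal F_t] = 3.2700

For an AR(p) model X_t = c + sum_i phi_i X_{t-i} + eps_t, the
one-step-ahead conditional mean is
  E[X_{t+1} | X_t, ...] = c + sum_i phi_i X_{t+1-i}.
Substitute known values:
  E[X_{t+1} | ...] = (-0.545) * (-6)
                   = 3.2700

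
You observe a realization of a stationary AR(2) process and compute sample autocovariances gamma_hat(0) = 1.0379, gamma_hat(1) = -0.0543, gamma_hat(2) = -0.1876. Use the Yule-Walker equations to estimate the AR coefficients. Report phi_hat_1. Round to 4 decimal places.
\hat\phi_{1} = -0.0619

The Yule-Walker equations for an AR(p) process read, in matrix form,
  Gamma_p phi = r_p,   with   (Gamma_p)_{ij} = gamma(|i - j|),
                       (r_p)_i = gamma(i),   i,j = 1..p.
Substitute the sample gammas (Toeplitz matrix and right-hand side of size 2):
  Gamma_p = [[1.0379, -0.0543], [-0.0543, 1.0379]]
  r_p     = [-0.0543, -0.1876]
Written out:
  1.0379 phi_1 - 0.0543 phi_2 = -0.0543
  -0.0543 phi_1 + 1.0379 phi_2 = -0.1876
Solve by Cramer's rule:
  det = gamma(0)^2 - gamma(1)^2 = (1.0379)^2 - (-0.0543)^2 = 1.07723641 - 0.00294849 = 1.07428792
  phi_hat_1 = [gamma(1) gamma(0) - gamma(1) gamma(2)] / det = [(-0.0543)(1.0379) - (-0.0543)(-0.1876)] / 1.07428792 = -0.06654465 / 1.07428792 = -0.0619
  phi_hat_2 = [gamma(0) gamma(2) - gamma(1)^2] / det = [(1.0379)(-0.1876) - (-0.0543)^2] / 1.07428792 = -0.19765853 / 1.07428792 = -0.184
So phi_hat = [-0.0619, -0.1840].
Therefore phi_hat_1 = -0.0619.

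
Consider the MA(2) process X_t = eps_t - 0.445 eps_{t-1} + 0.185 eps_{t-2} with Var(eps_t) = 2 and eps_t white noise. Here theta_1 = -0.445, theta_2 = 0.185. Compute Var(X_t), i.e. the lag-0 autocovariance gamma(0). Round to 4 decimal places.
\gamma(0) = 2.4645

For an MA(q) process X_t = eps_t + sum_i theta_i eps_{t-i} with
Var(eps_t) = sigma^2, the variance is
  gamma(0) = sigma^2 * (1 + sum_i theta_i^2).
  sum_i theta_i^2 = (-0.445)^2 + (0.185)^2 = 0.198025 + 0.034225 = 0.23225.
  gamma(0) = 2 * (1 + 0.23225) = 2 * 1.23225 = 2.4645.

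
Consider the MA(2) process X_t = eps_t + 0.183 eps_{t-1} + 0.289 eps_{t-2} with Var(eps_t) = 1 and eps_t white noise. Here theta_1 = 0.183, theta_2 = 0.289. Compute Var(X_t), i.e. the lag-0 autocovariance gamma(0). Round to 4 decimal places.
\gamma(0) = 1.1170

For an MA(q) process X_t = eps_t + sum_i theta_i eps_{t-i} with
Var(eps_t) = sigma^2, the variance is
  gamma(0) = sigma^2 * (1 + sum_i theta_i^2).
  sum_i theta_i^2 = (0.183)^2 + (0.289)^2 = 0.033489 + 0.083521 = 0.11701.
  gamma(0) = 1 * (1 + 0.11701) = 1 * 1.11701 = 1.11701, which rounds to 1.1170.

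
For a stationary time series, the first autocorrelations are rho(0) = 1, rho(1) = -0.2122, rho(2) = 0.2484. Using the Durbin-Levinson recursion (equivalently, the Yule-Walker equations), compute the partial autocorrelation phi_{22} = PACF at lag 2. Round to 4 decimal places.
\phi_{22} = 0.2130

The PACF at lag k is phi_{kk}, the last component of the solution
to the Yule-Walker system G_k phi = r_k where
  (G_k)_{ij} = rho(|i - j|), (r_k)_i = rho(i), i,j = 1..k.
Equivalently, Durbin-Levinson gives phi_{kk} iteratively:
  phi_{11} = rho(1)
  phi_{kk} = [rho(k) - sum_{j=1..k-1} phi_{k-1,j} rho(k-j)]
            / [1 - sum_{j=1..k-1} phi_{k-1,j} rho(j)],
  phi_{k,j} = phi_{k-1,j} - phi_{kk} phi_{k-1,k-j},  j = 1..k-1.
Step k = 1:
  phi_11 = rho(1) = -0.2122.
Step k = 2:
  phi_22 = [rho(2) - phi_11 rho(1)] / [1 - phi_11 rho(1)] = [0.2484 - (-0.2122)(-0.2122)] / [1 - (-0.2122)(-0.2122)]
         = 0.20337116 / 0.95497116 = 0.213.
Therefore phi_{22} = 0.2130.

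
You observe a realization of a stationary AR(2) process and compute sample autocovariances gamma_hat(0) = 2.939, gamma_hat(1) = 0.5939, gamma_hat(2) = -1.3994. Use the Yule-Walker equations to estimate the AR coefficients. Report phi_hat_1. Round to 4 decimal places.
\hat\phi_{1} = 0.3110

The Yule-Walker equations for an AR(p) process read, in matrix form,
  Gamma_p phi = r_p,   with   (Gamma_p)_{ij} = gamma(|i - j|),
                       (r_p)_i = gamma(i),   i,j = 1..p.
Substitute the sample gammas (Toeplitz matrix and right-hand side of size 2):
  Gamma_p = [[2.939, 0.5939], [0.5939, 2.939]]
  r_p     = [0.5939, -1.3994]
Written out:
  2.939 phi_1 + 0.5939 phi_2 = 0.5939
  0.5939 phi_1 + 2.939 phi_2 = -1.3994
Solve by Cramer's rule:
  det = gamma(0)^2 - gamma(1)^2 = (2.939)^2 - (0.5939)^2 = 8.637721 - 0.35271721 = 8.28500379
  phi_hat_1 = [gamma(1) gamma(0) - gamma(1) gamma(2)] / det = [(0.5939)(2.939) - (0.5939)(-1.3994)] / 8.28500379 = 2.57657576 / 8.28500379 = 0.311
  phi_hat_2 = [gamma(0) gamma(2) - gamma(1)^2] / det = [(2.939)(-1.3994) - (0.5939)^2] / 8.28500379 = -4.46555381 / 8.28500379 = -0.539
So phi_hat = [0.3110, -0.5390].
Therefore phi_hat_1 = 0.3110.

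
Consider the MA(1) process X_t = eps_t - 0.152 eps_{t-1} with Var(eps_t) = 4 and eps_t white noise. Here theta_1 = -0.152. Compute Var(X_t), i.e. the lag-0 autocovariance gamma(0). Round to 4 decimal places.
\gamma(0) = 4.0924

For an MA(q) process X_t = eps_t + sum_i theta_i eps_{t-i} with
Var(eps_t) = sigma^2, the variance is
  gamma(0) = sigma^2 * (1 + sum_i theta_i^2).
  sum_i theta_i^2 = (-0.152)^2 = 0.023104.
  gamma(0) = 4 * (1 + 0.023104) = 4 * 1.023104 = 4.092416, which rounds to 4.0924.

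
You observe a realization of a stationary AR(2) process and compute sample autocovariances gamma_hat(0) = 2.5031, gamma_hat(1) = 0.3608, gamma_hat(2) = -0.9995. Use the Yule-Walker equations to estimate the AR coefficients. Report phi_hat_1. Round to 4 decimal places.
\hat\phi_{1} = 0.2060

The Yule-Walker equations for an AR(p) process read, in matrix form,
  Gamma_p phi = r_p,   with   (Gamma_p)_{ij} = gamma(|i - j|),
                       (r_p)_i = gamma(i),   i,j = 1..p.
Substitute the sample gammas (Toeplitz matrix and right-hand side of size 2):
  Gamma_p = [[2.5031, 0.3608], [0.3608, 2.5031]]
  r_p     = [0.3608, -0.9995]
Written out:
  2.5031 phi_1 + 0.3608 phi_2 = 0.3608
  0.3608 phi_1 + 2.5031 phi_2 = -0.9995
Solve by Cramer's rule:
  det = gamma(0)^2 - gamma(1)^2 = (2.5031)^2 - (0.3608)^2 = 6.26550961 - 0.13017664 = 6.13533297
  phi_hat_1 = [gamma(1) gamma(0) - gamma(1) gamma(2)] / det = [(0.3608)(2.5031) - (0.3608)(-0.9995)] / 6.13533297 = 1.26373808 / 6.13533297 = 0.206
  phi_hat_2 = [gamma(0) gamma(2) - gamma(1)^2] / det = [(2.5031)(-0.9995) - (0.3608)^2] / 6.13533297 = -2.63202509 / 6.13533297 = -0.429
So phi_hat = [0.2060, -0.4290].
Therefore phi_hat_1 = 0.2060.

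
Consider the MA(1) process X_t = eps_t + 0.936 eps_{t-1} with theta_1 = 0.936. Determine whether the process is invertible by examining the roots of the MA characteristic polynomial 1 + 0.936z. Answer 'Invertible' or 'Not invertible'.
\text{Invertible}

The MA(q) characteristic polynomial is P(z) = 1 + 0.936z.
Invertibility requires all roots to lie outside the unit circle, i.e. |z| > 1 for every root.
This is linear in z: 1 + (0.936) z = 0  =>  z = -1/(0.936) = -1.068376,  |z| = 1.068376.
Moduli of all roots: 1.0684.
All moduli strictly greater than 1? Yes.
Verdict: Invertible.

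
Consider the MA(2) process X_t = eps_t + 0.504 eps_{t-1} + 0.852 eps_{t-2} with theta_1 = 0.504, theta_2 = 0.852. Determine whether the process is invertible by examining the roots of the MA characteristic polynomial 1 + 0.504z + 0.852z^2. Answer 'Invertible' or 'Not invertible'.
\text{Invertible}

The MA(q) characteristic polynomial is P(z) = 1 + 0.504z + 0.852z^2.
Invertibility requires all roots to lie outside the unit circle, i.e. |z| > 1 for every root.
Set 1 + (0.504) z + (0.852) z^2 = 0, i.e. a z^2 + b z + c = 0 with a = 0.852, b = 0.504, c = 1.
Discriminant D = b^2 - 4ac = (0.504)^2 - 4*(0.852)*1 = 0.254016 - (3.408) = -3.153984.
D < 0, so the roots are the complex-conjugate pair z = (-b +/- i sqrt(-D)) / (2a) = -0.2958 +/- 1.0422i.
For a conjugate pair |z|^2 = z * conj(z) = (product of roots) = c/a = 1/(0.852) = 1.173709, so |z| = sqrt(1.173709) = 1.0834 for both roots.
Moduli of all roots: 1.0834, 1.0834.
All moduli strictly greater than 1? Yes.
Verdict: Invertible.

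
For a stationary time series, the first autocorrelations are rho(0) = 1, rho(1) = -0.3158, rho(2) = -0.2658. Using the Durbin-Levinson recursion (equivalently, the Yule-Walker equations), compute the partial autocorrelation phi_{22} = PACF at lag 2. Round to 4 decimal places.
\phi_{22} = -0.4060

The PACF at lag k is phi_{kk}, the last component of the solution
to the Yule-Walker system G_k phi = r_k where
  (G_k)_{ij} = rho(|i - j|), (r_k)_i = rho(i), i,j = 1..k.
Equivalently, Durbin-Levinson gives phi_{kk} iteratively:
  phi_{11} = rho(1)
  phi_{kk} = [rho(k) - sum_{j=1..k-1} phi_{k-1,j} rho(k-j)]
            / [1 - sum_{j=1..k-1} phi_{k-1,j} rho(j)],
  phi_{k,j} = phi_{k-1,j} - phi_{kk} phi_{k-1,k-j},  j = 1..k-1.
Step k = 1:
  phi_11 = rho(1) = -0.3158.
Step k = 2:
  phi_22 = [rho(2) - phi_11 rho(1)] / [1 - phi_11 rho(1)] = [-0.2658 - (-0.3158)(-0.3158)] / [1 - (-0.3158)(-0.3158)]
         = -0.36552964 / 0.90027036 = -0.406.
Therefore phi_{22} = -0.4060.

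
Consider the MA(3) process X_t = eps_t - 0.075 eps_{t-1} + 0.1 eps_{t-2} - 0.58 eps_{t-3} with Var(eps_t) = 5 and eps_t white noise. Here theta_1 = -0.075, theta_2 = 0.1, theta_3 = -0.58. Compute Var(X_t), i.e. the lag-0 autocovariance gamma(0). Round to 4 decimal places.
\gamma(0) = 6.7601

For an MA(q) process X_t = eps_t + sum_i theta_i eps_{t-i} with
Var(eps_t) = sigma^2, the variance is
  gamma(0) = sigma^2 * (1 + sum_i theta_i^2).
  sum_i theta_i^2 = (-0.075)^2 + (0.1)^2 + (-0.58)^2 = 0.005625 + 0.01 + 0.3364 = 0.352025.
  gamma(0) = 5 * (1 + 0.352025) = 5 * 1.352025 = 6.760125, which rounds to 6.7601.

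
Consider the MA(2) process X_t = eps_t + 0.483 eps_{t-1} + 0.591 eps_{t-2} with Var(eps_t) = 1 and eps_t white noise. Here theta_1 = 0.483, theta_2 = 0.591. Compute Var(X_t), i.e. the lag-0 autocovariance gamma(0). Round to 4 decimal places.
\gamma(0) = 1.5826

For an MA(q) process X_t = eps_t + sum_i theta_i eps_{t-i} with
Var(eps_t) = sigma^2, the variance is
  gamma(0) = sigma^2 * (1 + sum_i theta_i^2).
  sum_i theta_i^2 = (0.483)^2 + (0.591)^2 = 0.233289 + 0.349281 = 0.58257.
  gamma(0) = 1 * (1 + 0.58257) = 1 * 1.58257 = 1.58257, which rounds to 1.5826.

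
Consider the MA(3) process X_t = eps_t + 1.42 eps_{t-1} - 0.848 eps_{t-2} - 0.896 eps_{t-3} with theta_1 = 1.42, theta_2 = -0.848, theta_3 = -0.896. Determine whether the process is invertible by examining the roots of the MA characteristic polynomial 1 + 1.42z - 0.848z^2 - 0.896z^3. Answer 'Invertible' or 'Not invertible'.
\text{Not invertible}

The MA(q) characteristic polynomial is P(z) = 1 + 1.42z - 0.848z^2 - 0.896z^3.
Invertibility requires all roots to lie outside the unit circle, i.e. |z| > 1 for every root.
Degree 3: look for a simple real root z0 first, then factor out (1 - z/z0) and solve the remaining quadratic.
Testing z0 = -0.625: P(-0.625) = 1 + (1.42)(-0.625) + (-0.848)(-0.625)^2 + (-0.896)(-0.625)^3
  = 1 + (-0.8875) + (-0.33125) + (0.21875) = 0.  So z_0 = -0.625 is a root, |z_0| = 0.625.
Divide out the factor (1 + 1.6 z) = (1 - z/z0) (since 1/z0 = -1.6):
  P(z) = (1 + 1.6 z)(1 + (-0.18) z + (-0.56) z^2)
  [check: z-coef -0.18 - (-1.6) = 1.42; z^2-coef -0.56 - (-1.6)(-0.18) = -0.848; z^3-coef -(-1.6)(-0.56) = -0.896.]
Remaining roots from the quadratic factor 1 + (-0.18) z + (-0.56) z^2:
  Set 1 + (-0.18) z + (-0.56) z^2 = 0, i.e. a z^2 + b z + c = 0 with a = -0.56, b = -0.18, c = 1.
  Discriminant D = b^2 - 4ac = (-0.18)^2 - 4*(-0.56)*1 = 0.0324 - (-2.24) = 2.2724.
  D >= 0, so the roots are real: z = (-b +/- sqrt(D)) / (2a) = (0.18 +/- 1.507448) / (-1.12).
    z_1 = (0.18 + 1.507448) / (-1.12) = -1.5067,   |z_1| = 1.5067.
    z_2 = (0.18 - 1.507448) / (-1.12) = 1.1852,   |z_2| = 1.1852.
Moduli of all roots: 0.6250, 1.5067, 1.1852.
All moduli strictly greater than 1? No.
Verdict: Not invertible.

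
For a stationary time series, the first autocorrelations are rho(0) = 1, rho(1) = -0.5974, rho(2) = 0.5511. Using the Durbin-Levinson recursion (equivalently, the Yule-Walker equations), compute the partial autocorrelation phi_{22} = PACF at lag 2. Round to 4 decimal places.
\phi_{22} = 0.3020

The PACF at lag k is phi_{kk}, the last component of the solution
to the Yule-Walker system G_k phi = r_k where
  (G_k)_{ij} = rho(|i - j|), (r_k)_i = rho(i), i,j = 1..k.
Equivalently, Durbin-Levinson gives phi_{kk} iteratively:
  phi_{11} = rho(1)
  phi_{kk} = [rho(k) - sum_{j=1..k-1} phi_{k-1,j} rho(k-j)]
            / [1 - sum_{j=1..k-1} phi_{k-1,j} rho(j)],
  phi_{k,j} = phi_{k-1,j} - phi_{kk} phi_{k-1,k-j},  j = 1..k-1.
Step k = 1:
  phi_11 = rho(1) = -0.5974.
Step k = 2:
  phi_22 = [rho(2) - phi_11 rho(1)] / [1 - phi_11 rho(1)] = [0.5511 - (-0.5974)(-0.5974)] / [1 - (-0.5974)(-0.5974)]
         = 0.19421324 / 0.64311324 = 0.302.
Therefore phi_{22} = 0.3020.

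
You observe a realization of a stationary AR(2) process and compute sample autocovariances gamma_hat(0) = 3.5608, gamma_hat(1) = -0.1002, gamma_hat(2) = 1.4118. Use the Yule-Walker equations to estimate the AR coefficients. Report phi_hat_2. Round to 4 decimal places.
\hat\phi_{2} = 0.3960

The Yule-Walker equations for an AR(p) process read, in matrix form,
  Gamma_p phi = r_p,   with   (Gamma_p)_{ij} = gamma(|i - j|),
                       (r_p)_i = gamma(i),   i,j = 1..p.
Substitute the sample gammas (Toeplitz matrix and right-hand side of size 2):
  Gamma_p = [[3.5608, -0.1002], [-0.1002, 3.5608]]
  r_p     = [-0.1002, 1.4118]
Written out:
  3.5608 phi_1 - 0.1002 phi_2 = -0.1002
  -0.1002 phi_1 + 3.5608 phi_2 = 1.4118
Solve by Cramer's rule:
  det = gamma(0)^2 - gamma(1)^2 = (3.5608)^2 - (-0.1002)^2 = 12.67929664 - 0.01004004 = 12.6692566
  phi_hat_1 = [gamma(1) gamma(0) - gamma(1) gamma(2)] / det = [(-0.1002)(3.5608) - (-0.1002)(1.4118)] / 12.6692566 = -0.2153298 / 12.6692566 = -0.017
  phi_hat_2 = [gamma(0) gamma(2) - gamma(1)^2] / det = [(3.5608)(1.4118) - (-0.1002)^2] / 12.6692566 = 5.0170974 / 12.6692566 = 0.396
So phi_hat = [-0.0170, 0.3960].
Therefore phi_hat_2 = 0.3960.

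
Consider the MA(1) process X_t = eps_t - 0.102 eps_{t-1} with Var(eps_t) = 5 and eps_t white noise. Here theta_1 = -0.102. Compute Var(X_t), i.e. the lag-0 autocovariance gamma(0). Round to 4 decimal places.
\gamma(0) = 5.0520

For an MA(q) process X_t = eps_t + sum_i theta_i eps_{t-i} with
Var(eps_t) = sigma^2, the variance is
  gamma(0) = sigma^2 * (1 + sum_i theta_i^2).
  sum_i theta_i^2 = (-0.102)^2 = 0.010404.
  gamma(0) = 5 * (1 + 0.010404) = 5 * 1.010404 = 5.05202, which rounds to 5.0520.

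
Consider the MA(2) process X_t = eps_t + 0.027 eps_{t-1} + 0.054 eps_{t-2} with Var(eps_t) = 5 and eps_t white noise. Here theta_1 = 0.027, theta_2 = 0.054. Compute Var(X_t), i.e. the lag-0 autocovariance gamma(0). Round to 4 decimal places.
\gamma(0) = 5.0182

For an MA(q) process X_t = eps_t + sum_i theta_i eps_{t-i} with
Var(eps_t) = sigma^2, the variance is
  gamma(0) = sigma^2 * (1 + sum_i theta_i^2).
  sum_i theta_i^2 = (0.027)^2 + (0.054)^2 = 0.000729 + 0.002916 = 0.003645.
  gamma(0) = 5 * (1 + 0.003645) = 5 * 1.003645 = 5.018225, which rounds to 5.0182.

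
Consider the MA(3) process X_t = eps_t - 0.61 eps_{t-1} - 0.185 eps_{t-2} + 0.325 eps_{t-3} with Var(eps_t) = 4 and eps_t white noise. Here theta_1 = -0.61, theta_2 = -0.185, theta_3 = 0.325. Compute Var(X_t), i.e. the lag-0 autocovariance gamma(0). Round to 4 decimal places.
\gamma(0) = 6.0478

For an MA(q) process X_t = eps_t + sum_i theta_i eps_{t-i} with
Var(eps_t) = sigma^2, the variance is
  gamma(0) = sigma^2 * (1 + sum_i theta_i^2).
  sum_i theta_i^2 = (-0.61)^2 + (-0.185)^2 + (0.325)^2 = 0.3721 + 0.034225 + 0.105625 = 0.51195.
  gamma(0) = 4 * (1 + 0.51195) = 4 * 1.51195 = 6.0478.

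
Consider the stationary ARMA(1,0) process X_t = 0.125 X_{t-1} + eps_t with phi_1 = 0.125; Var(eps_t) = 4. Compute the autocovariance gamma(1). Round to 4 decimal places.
\gamma(1) = 0.5079

Multiply the model equation by X_{t-k} and take expectations. With theta_0 = psi_0 = 1 and psi_j the MA(infinity) weights, this gives
  gamma(k) - sum_i phi_i gamma(k-i) = c_k,
  c_k = sigma^2 * sum_{j=k..q} theta_j psi_{j-k}   (c_k = 0 for k > q),
using gamma(-m) = gamma(m).
Pure AR (q = 0): c_0 = sigma^2 = 4, c_k = 0 for k >= 1.
Equations for k = 0 and k = 1 (AR order 1):
  gamma(0) = phi_1 gamma(1) + c_0
  gamma(1) = phi_1 gamma(0) + c_1
Substituting the second into the first: gamma(0) (1 - phi_1^2) = c_0 + phi_1 c_1, so
  gamma(0) = c_0 / (1 - phi_1^2) = 4 / (1 - (0.125)^2) = 4 / 0.984375 = 4.063492.
  gamma(1) = phi_1 gamma(0) = (0.125)(4.063492) = 0.507937.
Therefore gamma(1) = 0.5079 (to 4 decimal places).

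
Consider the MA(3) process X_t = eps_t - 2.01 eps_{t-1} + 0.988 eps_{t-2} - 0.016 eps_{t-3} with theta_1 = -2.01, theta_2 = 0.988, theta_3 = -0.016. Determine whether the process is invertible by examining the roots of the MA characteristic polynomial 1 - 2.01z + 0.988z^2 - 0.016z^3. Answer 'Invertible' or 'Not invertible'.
\text{Not invertible}

The MA(q) characteristic polynomial is P(z) = 1 - 2.01z + 0.988z^2 - 0.016z^3.
Invertibility requires all roots to lie outside the unit circle, i.e. |z| > 1 for every root.
Degree 3: look for a simple real root z0 first, then factor out (1 - z/z0) and solve the remaining quadratic.
Testing z0 = 1.25: P(1.25) = 1 + (-2.01)(1.25) + (0.988)(1.25)^2 + (-0.016)(1.25)^3
  = 1 + (-2.5125) + (1.54375) + (-0.03125) = 0.  So z_0 = 1.25 is a root, |z_0| = 1.25.
Divide out the factor (1 - 0.8 z) = (1 - z/z0) (since 1/z0 = 0.8):
  P(z) = (1 - 0.8 z)(1 + (-1.21) z + (0.02) z^2)
  [check: z-coef -1.21 - (0.8) = -2.01; z^2-coef 0.02 - (0.8)(-1.21) = 0.988; z^3-coef -(0.8)(0.02) = -0.016.]
Remaining roots from the quadratic factor 1 + (-1.21) z + (0.02) z^2:
  Set 1 + (-1.21) z + (0.02) z^2 = 0, i.e. a z^2 + b z + c = 0 with a = 0.02, b = -1.21, c = 1.
  Discriminant D = b^2 - 4ac = (-1.21)^2 - 4*(0.02)*1 = 1.4641 - (0.08) = 1.3841.
  D >= 0, so the roots are real: z = (-b +/- sqrt(D)) / (2a) = (1.21 +/- 1.176478) / (0.04).
    z_1 = (1.21 + 1.176478) / (0.04) = 59.6619,   |z_1| = 59.6619.
    z_2 = (1.21 - 1.176478) / (0.04) = 0.8381,   |z_2| = 0.8381.
Moduli of all roots: 1.2500, 59.6619, 0.8381.
All moduli strictly greater than 1? No.
Verdict: Not invertible.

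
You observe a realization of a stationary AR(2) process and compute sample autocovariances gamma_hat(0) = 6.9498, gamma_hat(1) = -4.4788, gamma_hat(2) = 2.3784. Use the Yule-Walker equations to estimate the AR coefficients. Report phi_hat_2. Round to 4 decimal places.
\hat\phi_{2} = -0.1250

The Yule-Walker equations for an AR(p) process read, in matrix form,
  Gamma_p phi = r_p,   with   (Gamma_p)_{ij} = gamma(|i - j|),
                       (r_p)_i = gamma(i),   i,j = 1..p.
Substitute the sample gammas (Toeplitz matrix and right-hand side of size 2):
  Gamma_p = [[6.9498, -4.4788], [-4.4788, 6.9498]]
  r_p     = [-4.4788, 2.3784]
Written out:
  6.9498 phi_1 - 4.4788 phi_2 = -4.4788
  -4.4788 phi_1 + 6.9498 phi_2 = 2.3784
Solve by Cramer's rule:
  det = gamma(0)^2 - gamma(1)^2 = (6.9498)^2 - (-4.4788)^2 = 48.29972004 - 20.05964944 = 28.2400706
  phi_hat_1 = [gamma(1) gamma(0) - gamma(1) gamma(2)] / det = [(-4.4788)(6.9498) - (-4.4788)(2.3784)] / 28.2400706 = -20.47438632 / 28.2400706 = -0.725
  phi_hat_2 = [gamma(0) gamma(2) - gamma(1)^2] / det = [(6.9498)(2.3784) - (-4.4788)^2] / 28.2400706 = -3.53024512 / 28.2400706 = -0.125
So phi_hat = [-0.7250, -0.1250].
Therefore phi_hat_2 = -0.1250.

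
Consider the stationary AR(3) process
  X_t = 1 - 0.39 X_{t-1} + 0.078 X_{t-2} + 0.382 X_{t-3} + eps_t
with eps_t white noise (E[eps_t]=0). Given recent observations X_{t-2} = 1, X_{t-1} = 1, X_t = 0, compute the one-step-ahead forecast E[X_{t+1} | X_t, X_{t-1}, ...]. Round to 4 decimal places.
E[X_{t+1} \mid \mathcal F_t] = 1.4600

For an AR(p) model X_t = c + sum_i phi_i X_{t-i} + eps_t, the
one-step-ahead conditional mean is
  E[X_{t+1} | X_t, ...] = c + sum_i phi_i X_{t+1-i}.
Substitute known values:
  E[X_{t+1} | ...] = 1 + (-0.39) * (0) + (0.078) * (1) + (0.382) * (1)
                   = 1.4600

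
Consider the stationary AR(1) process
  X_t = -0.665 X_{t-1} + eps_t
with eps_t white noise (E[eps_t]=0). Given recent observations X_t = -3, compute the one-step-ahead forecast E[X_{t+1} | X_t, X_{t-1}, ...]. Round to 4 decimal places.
E[X_{t+1} \mid \mathcal F_t] = 1.9950

For an AR(p) model X_t = c + sum_i phi_i X_{t-i} + eps_t, the
one-step-ahead conditional mean is
  E[X_{t+1} | X_t, ...] = c + sum_i phi_i X_{t+1-i}.
Substitute known values:
  E[X_{t+1} | ...] = (-0.665) * (-3)
                   = 1.9950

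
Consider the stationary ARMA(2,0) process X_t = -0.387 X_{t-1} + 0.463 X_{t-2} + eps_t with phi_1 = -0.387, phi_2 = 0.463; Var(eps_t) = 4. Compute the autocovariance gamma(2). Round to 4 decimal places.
\gamma(2) = 7.8591

Multiply the model equation by X_{t-k} and take expectations. With theta_0 = psi_0 = 1 and psi_j the MA(infinity) weights, this gives
  gamma(k) - sum_i phi_i gamma(k-i) = c_k,
  c_k = sigma^2 * sum_{j=k..q} theta_j psi_{j-k}   (c_k = 0 for k > q),
using gamma(-m) = gamma(m).
Pure AR (q = 0): c_0 = sigma^2 = 4, c_k = 0 for k >= 1.
Equations for k = 0, 1, 2 (AR order 2, c_2 = 0):
  (E0) gamma(0) = phi_1 gamma(1) + phi_2 gamma(2) + c_0
  (E1) gamma(1) = phi_1 gamma(0) + phi_2 gamma(1) + c_1
  (E2) gamma(2) = phi_1 gamma(1) + phi_2 gamma(0)
From (E1): gamma(1) = A gamma(0) + B with
  A = phi_1 / (1 - phi_2) = -0.387 / 0.537 = -0.72067,   B = c_1 / (1 - phi_2) = 0 / 0.537 = 0.
Insert (E2) into (E0): gamma(0) (1 - phi_2^2) = phi_1 (1 + phi_2) gamma(1) + c_0.
  phi_1 (1 + phi_2) = (-0.387)(1.463) = -0.566181,   1 - phi_2^2 = 0.785631.
Replace gamma(1) by A gamma(0) + B and collect gamma(0):
  gamma(0) [0.785631 - (-0.566181)(-0.72067)] = c_0 = 4
  gamma(0) * 0.377601 = 4
  gamma(0) = 4 / 0.377601 = 10.593189.
  gamma(1) = A gamma(0) = (-0.72067)(10.593189) = -7.634198.
  gamma(2) = phi_1 gamma(1) + phi_2 gamma(0) = (-0.387)(-7.634198) + (0.463)(10.593189) = 7.859081.
Therefore gamma(2) = 7.8591 (to 4 decimal places).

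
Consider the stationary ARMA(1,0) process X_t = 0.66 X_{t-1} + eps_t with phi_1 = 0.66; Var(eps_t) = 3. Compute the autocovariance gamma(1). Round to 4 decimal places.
\gamma(1) = 3.5082

Multiply the model equation by X_{t-k} and take expectations. With theta_0 = psi_0 = 1 and psi_j the MA(infinity) weights, this gives
  gamma(k) - sum_i phi_i gamma(k-i) = c_k,
  c_k = sigma^2 * sum_{j=k..q} theta_j psi_{j-k}   (c_k = 0 for k > q),
using gamma(-m) = gamma(m).
Pure AR (q = 0): c_0 = sigma^2 = 3, c_k = 0 for k >= 1.
Equations for k = 0 and k = 1 (AR order 1):
  gamma(0) = phi_1 gamma(1) + c_0
  gamma(1) = phi_1 gamma(0) + c_1
Substituting the second into the first: gamma(0) (1 - phi_1^2) = c_0 + phi_1 c_1, so
  gamma(0) = c_0 / (1 - phi_1^2) = 3 / (1 - (0.66)^2) = 3 / 0.5644 = 5.315379.
  gamma(1) = phi_1 gamma(0) = (0.66)(5.315379) = 3.50815.
Therefore gamma(1) = 3.5082 (to 4 decimal places).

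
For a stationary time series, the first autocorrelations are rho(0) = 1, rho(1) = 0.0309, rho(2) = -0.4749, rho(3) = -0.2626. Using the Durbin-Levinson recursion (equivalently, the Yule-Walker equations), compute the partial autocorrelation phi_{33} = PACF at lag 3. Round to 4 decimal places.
\phi_{33} = -0.2929

The PACF at lag k is phi_{kk}, the last component of the solution
to the Yule-Walker system G_k phi = r_k where
  (G_k)_{ij} = rho(|i - j|), (r_k)_i = rho(i), i,j = 1..k.
Equivalently, Durbin-Levinson gives phi_{kk} iteratively:
  phi_{11} = rho(1)
  phi_{kk} = [rho(k) - sum_{j=1..k-1} phi_{k-1,j} rho(k-j)]
            / [1 - sum_{j=1..k-1} phi_{k-1,j} rho(j)],
  phi_{k,j} = phi_{k-1,j} - phi_{kk} phi_{k-1,k-j},  j = 1..k-1.
Step k = 1:
  phi_11 = rho(1) = 0.0309.
Step k = 2:
  phi_22 = [rho(2) - phi_11 rho(1)] / [1 - phi_11 rho(1)] = [-0.4749 - (0.0309)(0.0309)] / [1 - (0.0309)(0.0309)]
         = -0.47585481 / 0.99904519 = -0.47631.
  Update: phi_21 = phi_11 - phi_22 phi_11 = 0.0309 - (-0.47631)(0.0309) = 0.045618.
Step k = 3:
  phi_33 = [rho(3) - phi_21 rho(2) - phi_22 rho(1)] / [1 - phi_21 rho(1) - phi_22 rho(2)]
    numerator   = -0.2626 - (0.045618)(-0.4749) - (-0.47631)(0.0309) = -0.22621806
    denominator = 1 - (0.045618)(0.0309) - (-0.47631)(-0.4749) = 0.77239098
  phi_33 = -0.22621806 / 0.77239098 = -0.2929.
Therefore phi_{33} = -0.2929.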